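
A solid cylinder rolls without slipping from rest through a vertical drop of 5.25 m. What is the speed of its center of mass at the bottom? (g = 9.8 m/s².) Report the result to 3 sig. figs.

v ≈ 8.28 m/s

Here I = (1/2)MR², so the shape factor k = I/(MR²) = 0.5.
The rolling condition ω = v/R makes the rotational term ½I(v/R)² = ½kMv², so KE_total = ½(1+k)Mv² = (3/4)Mv².
Setting Mgh = (3/4)Mv² gives v = √(2gh/(1+k)) = √(2·9.8·5.25/1.5) ≈ 8.28 m/s.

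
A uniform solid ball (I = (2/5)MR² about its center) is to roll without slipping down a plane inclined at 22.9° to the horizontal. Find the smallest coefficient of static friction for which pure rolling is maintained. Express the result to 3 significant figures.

The moment of inertia is (2/5)MR², giving k ≡ I/(MR²) = 0.4.
Newton's second law down the slope: Mg sinθ − f = Ma. The torque equation fR = Iα (with α = a/R) gives f = kMa.
These give a = g sinθ/(1+k) and the required friction f = kMg sinθ/(1+k).
With N = Mg cosθ, the no-slip condition f ≤ μN gives μ_min = f/N = k tanθ/(1+k).
μ_min = 0.4 × tan22.9° / 1.4 ≈ 0.121.

μ_min ≈ 0.121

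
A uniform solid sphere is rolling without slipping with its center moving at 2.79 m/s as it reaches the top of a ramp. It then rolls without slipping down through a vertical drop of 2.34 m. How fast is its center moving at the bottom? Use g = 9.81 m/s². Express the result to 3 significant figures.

Here I = (2/5)MR², so the shape factor k = I/(MR²) = 0.4.
Pure rolling means v = ωR; then KE = ½Mv² + ½I(v/R)² = ½(1+k)Mv² = (7/10)Mv².
Energy conservation: (7/10)Mv₀² + Mgh = (7/10)Mv², so v² = v₀² + 2gh/(1+k).
v = √(2.79² + 2×9.81×2.34/1.4) = √40.58 ≈ 6.37 m/s.

v ≈ 6.37 m/s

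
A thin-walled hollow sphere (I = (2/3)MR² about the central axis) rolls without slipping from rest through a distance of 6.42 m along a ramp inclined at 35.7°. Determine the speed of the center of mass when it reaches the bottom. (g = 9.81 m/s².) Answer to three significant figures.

Here I = (2/3)MR², so the shape factor k = I/(MR²) = 2/3.
Rolling without slipping gives ω = v/R, so the total kinetic energy is ½Mv² + ½Iω² = ½(1+k)Mv² = (5/6)Mv².
The vertical drop is h = L sinθ = 6.42 × sin35.7° = 3.746 m.
Setting Mgh = (5/6)Mv² gives v = √(2gh/(1+k)) = √(2·9.81·3.746/1.667) ≈ 6.64 m/s.

v ≈ 6.64 m/s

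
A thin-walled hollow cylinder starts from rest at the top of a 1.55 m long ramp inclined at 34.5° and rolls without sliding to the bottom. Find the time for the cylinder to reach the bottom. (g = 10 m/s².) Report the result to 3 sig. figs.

t ≈ 1.05 s

Here I = MR², so the shape factor k = I/(MR²) = 1.
Along the incline Mg sinθ − f = Ma, and torque about the center fR = Iα = kMR²(a/R) gives f = kMa.
Hence a = g sinθ/(1+k) = 10×sin34.5°/2 = 2.832 m/s².
Starting from rest, L = ½at², so t = √(2L/a) = √(2×1.55/2.832) ≈ 1.05 s.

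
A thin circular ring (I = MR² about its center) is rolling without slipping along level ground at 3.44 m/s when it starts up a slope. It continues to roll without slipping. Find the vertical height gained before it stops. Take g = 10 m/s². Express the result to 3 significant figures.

h ≈ 1.18 m

Here I = MR², so the shape factor k = I/(MR²) = 1.
Pure rolling means v = ωR; then KE = ½Mv² + ½I(v/R)² = ½(1+k)Mv² = Mv².
At the top the kinetic energy is zero, so Mv₀² = Mgh.
Thus h = (1+k)v₀²/(2g) = 2 × 3.44² / (2 × 10) ≈ 1.18 m.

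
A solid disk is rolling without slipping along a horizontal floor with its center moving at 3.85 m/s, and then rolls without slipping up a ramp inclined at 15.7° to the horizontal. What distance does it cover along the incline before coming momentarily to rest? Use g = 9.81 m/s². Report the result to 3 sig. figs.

With I = (1/2)MR², the ratio k = I/(MR²) is 0.5.
Rolling without slipping gives ω = v/R, so the total kinetic energy is ½Mv² + ½Iω² = ½(1+k)Mv² = (3/4)Mv².
Setting this equal to Mgh gives the vertical rise h = (1+k)v₀²/(2g) = 1.5×3.85²/(2×9.81) = 1.133 m.
Along the incline, d = h/sinθ = 1.133/sin15.7° ≈ 4.19 m.

d ≈ 4.19 m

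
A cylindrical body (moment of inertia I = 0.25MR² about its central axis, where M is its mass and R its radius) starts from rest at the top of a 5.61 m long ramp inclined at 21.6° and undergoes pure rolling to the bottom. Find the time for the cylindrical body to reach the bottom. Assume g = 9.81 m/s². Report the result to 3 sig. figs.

The moment of inertia is 0.25MR², giving k ≡ I/(MR²) = 0.25.
Translational: Mg sinθ − f = Ma. Rotational about the CM: fR = Iα = kMRa, so f = kMa.
Hence a = g sinθ/(1+k) = 9.81×sin21.6°/1.25 = 2.889 m/s².
Starting from rest, L = ½at², so t = √(2L/a) = √(2×5.61/2.889) ≈ 1.97 s.

t ≈ 1.97 s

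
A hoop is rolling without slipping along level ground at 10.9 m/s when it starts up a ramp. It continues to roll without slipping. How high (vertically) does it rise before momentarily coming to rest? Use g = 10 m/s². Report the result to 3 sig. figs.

h ≈ 11.9 m

With I = MR², the ratio k = I/(MR²) is 1.
The rolling condition ω = v/R makes the rotational term ½I(v/R)² = ½kMv², so KE_total = ½(1+k)Mv² = Mv².
All of this converts to potential energy at the highest point: Mv₀² = Mgh.
Thus h = (1+k)v₀²/(2g) = 2 × 10.9² / (2 × 10) ≈ 11.9 m.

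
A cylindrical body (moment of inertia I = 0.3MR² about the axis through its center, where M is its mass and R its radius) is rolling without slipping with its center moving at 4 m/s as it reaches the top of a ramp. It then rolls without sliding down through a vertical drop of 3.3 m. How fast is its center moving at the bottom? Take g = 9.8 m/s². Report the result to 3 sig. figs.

v ≈ 8.11 m/s

The moment of inertia is 0.3MR², giving k ≡ I/(MR²) = 0.3.
Since it rolls without slipping, ω = v/R and KE = ½Mv² + ½Iω² = ½(1+k)Mv² = (13/20)Mv².
Energy conservation: (13/20)Mv₀² + Mgh = (13/20)Mv², so v² = v₀² + 2gh/(1+k).
v = √(4² + 2×9.8×3.3/1.3) = √65.75 ≈ 8.11 m/s.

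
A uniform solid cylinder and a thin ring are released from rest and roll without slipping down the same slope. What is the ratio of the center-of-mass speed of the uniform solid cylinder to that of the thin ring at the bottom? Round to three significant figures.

Each satisfies Mgh = ½(1+k)Mv² with k = I/(MR²), so v ∝ 1/√(1+k).
For the uniform solid cylinder k = 0.5; for the thin ring k = 1.
v₁/v₂ = √((1+k₂)/(1+k₁)) = √(2/1.5) ≈ 1.15.

v_ratio ≈ 1.15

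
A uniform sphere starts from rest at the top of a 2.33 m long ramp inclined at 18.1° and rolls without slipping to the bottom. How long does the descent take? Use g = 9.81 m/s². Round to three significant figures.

With I = (2/5)MR², the ratio k = I/(MR²) is 0.4.
Along the incline Mg sinθ − f = Ma, and torque about the center fR = Iα = kMR²(a/R) gives f = kMa.
Hence a = g sinθ/(1+k) = 9.81×sin18.1°/1.4 = 2.177 m/s².
With constant a from rest, t = √(2L/a) = √(2·2.33/2.177) ≈ 1.46 s.

t ≈ 1.46 s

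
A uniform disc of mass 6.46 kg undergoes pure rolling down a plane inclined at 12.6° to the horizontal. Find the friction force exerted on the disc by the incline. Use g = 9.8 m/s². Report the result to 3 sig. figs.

Here I = (1/2)MR², so the shape factor k = I/(MR²) = 0.5.
Along the incline Mg sinθ − f = Ma, and torque about the center fR = Iα = kMR²(a/R) gives f = kMa.
Combining, a = g sinθ/(1+k) and f = kMa = kMg sinθ/(1+k).
f = 0.5 × 6.46 × 9.8 × sin12.6° / 1.5 ≈ 4.60 N.

f ≈ 4.60 N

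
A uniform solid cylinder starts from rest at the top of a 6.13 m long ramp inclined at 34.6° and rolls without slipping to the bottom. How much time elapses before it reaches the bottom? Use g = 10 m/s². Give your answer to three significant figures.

With I = (1/2)MR², the ratio k = I/(MR²) is 0.5.
Newton's second law down the slope: Mg sinθ − f = Ma. The torque equation fR = Iα (with α = a/R) gives f = kMa.
Hence a = g sinθ/(1+k) = 10×sin34.6°/1.5 = 3.786 m/s².
With constant a from rest, t = √(2L/a) = √(2·6.13/3.786) ≈ 1.80 s.

t ≈ 1.80 s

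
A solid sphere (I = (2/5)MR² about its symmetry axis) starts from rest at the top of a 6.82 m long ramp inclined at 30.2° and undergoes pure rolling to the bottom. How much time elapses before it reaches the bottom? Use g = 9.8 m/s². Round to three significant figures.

t ≈ 1.97 s

Here I = (2/5)MR², so the shape factor k = I/(MR²) = 0.4.
Along the incline Mg sinθ − f = Ma, and torque about the center fR = Iα = kMR²(a/R) gives f = kMa.
Hence a = g sinθ/(1+k) = 9.8×sin30.2°/1.4 = 3.521 m/s².
Starting from rest, L = ½at², so t = √(2L/a) = √(2×6.82/3.521) ≈ 1.97 s.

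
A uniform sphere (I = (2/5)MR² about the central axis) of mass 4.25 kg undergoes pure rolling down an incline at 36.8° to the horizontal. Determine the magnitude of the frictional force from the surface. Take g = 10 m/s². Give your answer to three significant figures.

For this body I = (2/5)MR², i.e. k = I/(MR²) = 0.4.
Along the incline Mg sinθ − f = Ma, and torque about the center fR = Iα = kMR²(a/R) gives f = kMa.
Combining, a = g sinθ/(1+k) and f = kMa = kMg sinθ/(1+k).
f = 0.4 × 4.25 × 10 × sin36.8° / 1.4 ≈ 7.27 N.

f ≈ 7.27 N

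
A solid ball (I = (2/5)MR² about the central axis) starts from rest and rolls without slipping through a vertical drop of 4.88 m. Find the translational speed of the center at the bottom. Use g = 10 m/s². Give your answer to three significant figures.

For this body I = (2/5)MR², i.e. k = I/(MR²) = 0.4.
Rolling without slipping gives ω = v/R, so the total kinetic energy is ½Mv² + ½Iω² = ½(1+k)Mv² = (7/10)Mv².
Setting Mgh = (7/10)Mv² gives v = √(2gh/(1+k)) = √(2·10·4.88/1.4) ≈ 8.35 m/s.

v ≈ 8.35 m/s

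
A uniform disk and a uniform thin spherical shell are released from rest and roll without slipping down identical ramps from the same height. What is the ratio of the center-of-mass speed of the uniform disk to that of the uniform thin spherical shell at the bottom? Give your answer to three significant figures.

v_ratio ≈ 1.05

Each satisfies Mgh = ½(1+k)Mv² with k = I/(MR²), so v ∝ 1/√(1+k).
For the uniform disk k = 0.5; for the uniform thin spherical shell k = 2/3.
v₁/v₂ = √((1+k₂)/(1+k₁)) = √(1.667/1.5) ≈ 1.05.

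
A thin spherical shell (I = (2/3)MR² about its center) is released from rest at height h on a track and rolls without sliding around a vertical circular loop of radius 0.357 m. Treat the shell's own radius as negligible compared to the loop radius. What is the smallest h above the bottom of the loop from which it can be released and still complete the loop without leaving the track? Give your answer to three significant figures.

The moment of inertia is (2/3)MR², giving k ≡ I/(MR²) = 2/3.
At the top, contact is just lost when gravity alone supplies the centripetal force: Mg = Mv_top²/r, i.e. v_top² = gr.
With ω = v/R, the kinetic energy at speed v is ½(1+k)Mv² = (5/6)Mv².
Energy conservation from release (height h) to the top (height 2r): Mgh = Mg(2r) + (5/6)M·gr.
Thus h_min = 2r + (1+k)r/2 = r(2 + 1.667/2) = 0.357 × 2.833 ≈ 1.01 m.

h_min ≈ 1.01 m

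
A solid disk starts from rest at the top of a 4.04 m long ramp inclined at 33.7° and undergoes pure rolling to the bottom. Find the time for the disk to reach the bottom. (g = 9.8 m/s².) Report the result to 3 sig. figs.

With I = (1/2)MR², the ratio k = I/(MR²) is 0.5.
Newton's second law down the slope: Mg sinθ − f = Ma. The torque equation fR = Iα (with α = a/R) gives f = kMa.
Hence a = g sinθ/(1+k) = 9.8×sin33.7°/1.5 = 3.625 m/s².
Starting from rest, L = ½at², so t = √(2L/a) = √(2×4.04/3.625) ≈ 1.49 s.

t ≈ 1.49 s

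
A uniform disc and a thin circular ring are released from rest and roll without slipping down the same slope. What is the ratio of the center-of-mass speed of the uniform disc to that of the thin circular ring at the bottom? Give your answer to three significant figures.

v_ratio ≈ 1.15

Each satisfies Mgh = ½(1+k)Mv² with k = I/(MR²), so v ∝ 1/√(1+k).
For the uniform disc k = 0.5; for the thin circular ring k = 1.
v₁/v₂ = √((1+k₂)/(1+k₁)) = √(2/1.5) ≈ 1.15.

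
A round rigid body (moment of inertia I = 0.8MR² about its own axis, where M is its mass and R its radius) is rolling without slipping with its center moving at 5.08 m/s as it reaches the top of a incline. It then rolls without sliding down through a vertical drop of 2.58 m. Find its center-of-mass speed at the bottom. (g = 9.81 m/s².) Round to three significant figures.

The moment of inertia is 0.8MR², giving k ≡ I/(MR²) = 0.8.
Since it rolls without slipping, ω = v/R and KE = ½Mv² + ½Iω² = ½(1+k)Mv² = (9/10)Mv².
Energy conservation: (9/10)Mv₀² + Mgh = (9/10)Mv², so v² = v₀² + 2gh/(1+k).
v = √(5.08² + 2×9.81×2.58/1.8) = √53.93 ≈ 7.34 m/s.

v ≈ 7.34 m/s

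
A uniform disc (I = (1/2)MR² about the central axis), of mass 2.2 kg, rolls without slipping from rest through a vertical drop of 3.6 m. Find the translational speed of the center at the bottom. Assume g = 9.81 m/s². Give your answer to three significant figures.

v ≈ 6.86 m/s

For this body I = (1/2)MR², i.e. k = I/(MR²) = 0.5.
Pure rolling means v = ωR; then KE = ½Mv² + ½I(v/R)² = ½(1+k)Mv² = (3/4)Mv².
Energy conservation: Mgh = (3/4)Mv², so v = √(2gh/(1+k)) = √(2 × 9.81 × 3.6 / 1.5) ≈ 6.86 m/s.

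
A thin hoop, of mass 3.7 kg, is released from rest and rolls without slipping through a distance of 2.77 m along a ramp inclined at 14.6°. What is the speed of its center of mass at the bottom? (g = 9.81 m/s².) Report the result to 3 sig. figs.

For this body I = MR², i.e. k = I/(MR²) = 1.
Rolling without slipping gives ω = v/R, so the total kinetic energy is ½Mv² + ½Iω² = ½(1+k)Mv² = Mv².
The vertical drop is h = L sinθ = 2.77 × sin14.6° = 0.6982 m.
Setting Mgh = Mv² gives v = √(2gh/(1+k)) = √(2·9.81·0.6982/2) ≈ 2.62 m/s.

v ≈ 2.62 m/s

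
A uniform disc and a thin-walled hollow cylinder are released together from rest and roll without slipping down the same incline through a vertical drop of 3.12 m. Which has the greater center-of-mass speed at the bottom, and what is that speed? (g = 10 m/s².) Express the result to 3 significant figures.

For rolling without slipping, Mgh = ½(1+k)Mv² where k = I/(MR²), so v = √(2gh/(1+k)).
Uniform disc: k = 0.5, giving v = √(2×10×3.12/1.5) = 6.45 m/s.
Thin-walled hollow cylinder: k = 1, giving v = √(2×10×3.12/2) = 5.586 m/s.
The smaller k wins: the uniform disc, at ≈ 6.45 m/s.

the uniform disc, at v ≈ 6.45 m/s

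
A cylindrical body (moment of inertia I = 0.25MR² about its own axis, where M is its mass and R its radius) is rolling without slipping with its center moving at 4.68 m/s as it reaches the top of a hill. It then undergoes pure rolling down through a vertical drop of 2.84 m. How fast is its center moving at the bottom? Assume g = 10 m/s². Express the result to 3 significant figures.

The moment of inertia is 0.25MR², giving k ≡ I/(MR²) = 0.25.
Since it rolls without slipping, ω = v/R and KE = ½Mv² + ½Iω² = ½(1+k)Mv² = (5/8)Mv².
Conserving energy between top and bottom: (5/8)Mv² = (5/8)Mv₀² + Mgh, hence v² = v₀² + 2gh/(1+k).
v = √(4.68² + 2×10×2.84/1.25) = √67.34 ≈ 8.21 m/s.

v ≈ 8.21 m/s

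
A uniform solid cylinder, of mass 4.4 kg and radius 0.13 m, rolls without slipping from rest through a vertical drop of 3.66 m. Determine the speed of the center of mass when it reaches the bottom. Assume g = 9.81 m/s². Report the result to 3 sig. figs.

For this body I = (1/2)MR², i.e. k = I/(MR²) = 0.5.
Pure rolling means v = ωR; then KE = ½Mv² + ½I(v/R)² = ½(1+k)Mv² = (3/4)Mv².
Setting Mgh = (3/4)Mv² gives v = √(2gh/(1+k)) = √(2·9.81·3.66/1.5) ≈ 6.92 m/s.

v ≈ 6.92 m/s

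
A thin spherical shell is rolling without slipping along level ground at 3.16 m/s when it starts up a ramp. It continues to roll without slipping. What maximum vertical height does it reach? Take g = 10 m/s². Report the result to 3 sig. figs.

The moment of inertia is (2/3)MR², giving k ≡ I/(MR²) = 2/3.
The rolling condition ω = v/R makes the rotational term ½I(v/R)² = ½kMv², so KE_total = ½(1+k)Mv² = (5/6)Mv².
All of this converts to potential energy at the highest point: (5/6)Mv₀² = Mgh.
Thus h = (1+k)v₀²/(2g) = 1.667 × 3.16² / (2 × 10) ≈ 0.832 m.

h ≈ 0.832 m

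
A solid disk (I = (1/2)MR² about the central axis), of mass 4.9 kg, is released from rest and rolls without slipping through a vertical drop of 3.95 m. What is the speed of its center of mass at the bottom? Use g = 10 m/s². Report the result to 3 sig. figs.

The moment of inertia is (1/2)MR², giving k ≡ I/(MR²) = 0.5.
Pure rolling means v = ωR; then KE = ½Mv² + ½I(v/R)² = ½(1+k)Mv² = (3/4)Mv².
Energy conservation: Mgh = (3/4)Mv², so v = √(2gh/(1+k)) = √(2 × 10 × 3.95 / 1.5) ≈ 7.26 m/s.

v ≈ 7.26 m/s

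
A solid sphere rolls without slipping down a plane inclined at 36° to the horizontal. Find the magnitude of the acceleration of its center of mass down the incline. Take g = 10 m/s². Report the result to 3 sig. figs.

a ≈ 4.20 m/s²

For this body I = (2/5)MR², i.e. k = I/(MR²) = 0.4.
Along the incline Mg sinθ − f = Ma, and torque about the center fR = Iα = kMR²(a/R) gives f = kMa.
Eliminating f: Mg sinθ = (1+k)Ma, so a = g sinθ/(1+k) = 10 × sin36° / 1.4 ≈ 4.20 m/s².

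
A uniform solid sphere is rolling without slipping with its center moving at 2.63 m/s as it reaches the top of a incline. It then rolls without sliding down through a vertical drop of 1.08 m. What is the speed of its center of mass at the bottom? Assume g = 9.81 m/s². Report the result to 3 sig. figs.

For this body I = (2/5)MR², i.e. k = I/(MR²) = 0.4.
Since it rolls without slipping, ω = v/R and KE = ½Mv² + ½Iω² = ½(1+k)Mv² = (7/10)Mv².
Energy conservation: (7/10)Mv₀² + Mgh = (7/10)Mv², so v² = v₀² + 2gh/(1+k).
v = √(2.63² + 2×9.81×1.08/1.4) = √22.05 ≈ 4.70 m/s.

v ≈ 4.70 m/s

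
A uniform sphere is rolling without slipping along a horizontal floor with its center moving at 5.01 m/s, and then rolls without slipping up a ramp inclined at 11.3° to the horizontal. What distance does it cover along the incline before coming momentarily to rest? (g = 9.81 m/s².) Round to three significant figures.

Here I = (2/5)MR², so the shape factor k = I/(MR²) = 0.4.
Rolling without slipping gives ω = v/R, so the total kinetic energy is ½Mv² + ½Iω² = ½(1+k)Mv² = (7/10)Mv².
Setting this equal to Mgh gives the vertical rise h = (1+k)v₀²/(2g) = 1.4×5.01²/(2×9.81) = 1.791 m.
Along the incline, d = h/sinθ = 1.791/sin11.3° ≈ 9.14 m.

d ≈ 9.14 m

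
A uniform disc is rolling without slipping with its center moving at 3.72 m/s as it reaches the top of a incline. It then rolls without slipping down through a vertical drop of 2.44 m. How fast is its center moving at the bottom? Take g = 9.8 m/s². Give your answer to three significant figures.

For this body I = (1/2)MR², i.e. k = I/(MR²) = 0.5.
Pure rolling means v = ωR; then KE = ½Mv² + ½I(v/R)² = ½(1+k)Mv² = (3/4)Mv².
Conserving energy between top and bottom: (3/4)Mv² = (3/4)Mv₀² + Mgh, hence v² = v₀² + 2gh/(1+k).
v = √(3.72² + 2×9.8×2.44/1.5) = √45.72 ≈ 6.76 m/s.

v ≈ 6.76 m/s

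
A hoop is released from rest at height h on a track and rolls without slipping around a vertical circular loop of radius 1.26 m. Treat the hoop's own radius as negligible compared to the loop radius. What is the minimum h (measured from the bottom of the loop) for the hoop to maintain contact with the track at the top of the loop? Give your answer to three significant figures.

With I = MR², the ratio k = I/(MR²) is 1.
At the top of the loop, the minimum-contact condition is Mg = Mv_top²/r, so v_top² = gr.
With ω = v/R, the kinetic energy at speed v is ½(1+k)Mv² = Mv².
Energy conservation from release (height h) to the top (height 2r): Mgh = Mg(2r) + M·gr.
Thus h_min = 2r + (1+k)r/2 = r(2 + 2/2) = 1.26 × 3 ≈ 3.78 m.

h_min ≈ 3.78 m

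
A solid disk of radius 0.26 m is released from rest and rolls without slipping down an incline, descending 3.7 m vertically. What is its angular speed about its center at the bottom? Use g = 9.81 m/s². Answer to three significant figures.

ω ≈ 26.8 rad/s

For this body I = (1/2)MR², i.e. k = I/(MR²) = 0.5.
The rolling condition ω = v/R makes the rotational term ½I(v/R)² = ½kMv², so KE_total = ½(1+k)Mv² = (3/4)Mv².
Energy conservation Mgh = ½(1+k)Mv² gives v = √(2gh/(1+k)) = √(2 × 9.81 × 3.7 / 1.5) = 6.957 m/s.
Then ω = v/R = 6.957 / 0.26 ≈ 26.8 rad/s.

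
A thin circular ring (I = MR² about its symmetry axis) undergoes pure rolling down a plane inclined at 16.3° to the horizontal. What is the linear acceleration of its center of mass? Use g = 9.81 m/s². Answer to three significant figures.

With I = MR², the ratio k = I/(MR²) is 1.
Newton's second law down the slope: Mg sinθ − f = Ma. The torque equation fR = Iα (with α = a/R) gives f = kMa.
Eliminating f: Mg sinθ = (1+k)Ma, so a = g sinθ/(1+k) = 9.81 × sin16.3° / 2 ≈ 1.38 m/s².

a ≈ 1.38 m/s²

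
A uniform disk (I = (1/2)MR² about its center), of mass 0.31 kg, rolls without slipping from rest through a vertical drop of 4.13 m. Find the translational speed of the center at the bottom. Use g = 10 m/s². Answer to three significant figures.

For this body I = (1/2)MR², i.e. k = I/(MR²) = 0.5.
The rolling condition ω = v/R makes the rotational term ½I(v/R)² = ½kMv², so KE_total = ½(1+k)Mv² = (3/4)Mv².
Energy conservation: Mgh = (3/4)Mv², so v = √(2gh/(1+k)) = √(2 × 10 × 4.13 / 1.5) ≈ 7.42 m/s.

v ≈ 7.42 m/s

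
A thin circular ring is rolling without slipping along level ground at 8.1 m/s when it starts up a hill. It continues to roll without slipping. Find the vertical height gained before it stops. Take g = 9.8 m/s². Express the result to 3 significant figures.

For this body I = MR², i.e. k = I/(MR²) = 1.
Since it rolls without slipping, ω = v/R and KE = ½Mv² + ½Iω² = ½(1+k)Mv² = Mv².
All of this converts to potential energy at the highest point: Mv₀² = Mgh.
Thus h = (1+k)v₀²/(2g) = 2 × 8.1² / (2 × 9.8) ≈ 6.69 m.

h ≈ 6.69 m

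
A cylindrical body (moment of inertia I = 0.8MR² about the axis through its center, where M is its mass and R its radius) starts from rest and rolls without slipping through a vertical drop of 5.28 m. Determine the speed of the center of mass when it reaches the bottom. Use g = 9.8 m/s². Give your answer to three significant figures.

Here I = 0.8MR², so the shape factor k = I/(MR²) = 0.8.
The rolling condition ω = v/R makes the rotational term ½I(v/R)² = ½kMv², so KE_total = ½(1+k)Mv² = (9/10)Mv².
Energy conservation: Mgh = (9/10)Mv², so v = √(2gh/(1+k)) = √(2 × 9.8 × 5.28 / 1.8) ≈ 7.58 m/s.

v ≈ 7.58 m/s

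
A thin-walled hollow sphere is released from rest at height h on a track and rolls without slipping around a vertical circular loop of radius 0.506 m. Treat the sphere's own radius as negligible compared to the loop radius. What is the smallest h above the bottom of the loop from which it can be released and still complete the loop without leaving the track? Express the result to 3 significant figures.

The moment of inertia is (2/3)MR², giving k ≡ I/(MR²) = 2/3.
At the top, contact is just lost when gravity alone supplies the centripetal force: Mg = Mv_top²/r, i.e. v_top² = gr.
With ω = v/R, the kinetic energy at speed v is ½(1+k)Mv² = (5/6)Mv².
Energy conservation from release (height h) to the top (height 2r): Mgh = Mg(2r) + (5/6)M·gr.
Thus h_min = 2r + (1+k)r/2 = r(2 + 1.667/2) = 0.506 × 2.833 ≈ 1.43 m.

h_min ≈ 1.43 m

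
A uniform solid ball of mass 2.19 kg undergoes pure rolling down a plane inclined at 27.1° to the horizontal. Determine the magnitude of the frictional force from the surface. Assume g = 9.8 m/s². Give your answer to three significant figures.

The moment of inertia is (2/5)MR², giving k ≡ I/(MR²) = 0.4.
Along the incline Mg sinθ − f = Ma, and torque about the center fR = Iα = kMR²(a/R) gives f = kMa.
Combining, a = g sinθ/(1+k) and f = kMa = kMg sinθ/(1+k).
f = 0.4 × 2.19 × 9.8 × sin27.1° / 1.4 ≈ 2.79 N.

f ≈ 2.79 N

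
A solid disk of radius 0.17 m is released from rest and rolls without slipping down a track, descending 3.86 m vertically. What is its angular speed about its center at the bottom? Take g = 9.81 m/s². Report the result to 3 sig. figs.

ω ≈ 41.8 rad/s

Here I = (1/2)MR², so the shape factor k = I/(MR²) = 0.5.
Rolling without slipping gives ω = v/R, so the total kinetic energy is ½Mv² + ½Iω² = ½(1+k)Mv² = (3/4)Mv².
Energy conservation Mgh = ½(1+k)Mv² gives v = √(2gh/(1+k)) = √(2 × 9.81 × 3.86 / 1.5) = 7.106 m/s.
The angular speed follows from ω = v/R = 7.106/0.17 ≈ 41.8 rad/s.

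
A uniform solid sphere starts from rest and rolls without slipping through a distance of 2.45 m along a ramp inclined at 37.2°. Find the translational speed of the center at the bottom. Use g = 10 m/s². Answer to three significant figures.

With I = (2/5)MR², the ratio k = I/(MR²) is 0.4.
Since it rolls without slipping, ω = v/R and KE = ½Mv² + ½Iω² = ½(1+k)Mv² = (7/10)Mv².
The vertical drop is h = L sinθ = 2.45 × sin37.2° = 1.481 m.
Setting Mgh = (7/10)Mv² gives v = √(2gh/(1+k)) = √(2·10·1.481/1.4) ≈ 4.60 m/s.

v ≈ 4.60 m/s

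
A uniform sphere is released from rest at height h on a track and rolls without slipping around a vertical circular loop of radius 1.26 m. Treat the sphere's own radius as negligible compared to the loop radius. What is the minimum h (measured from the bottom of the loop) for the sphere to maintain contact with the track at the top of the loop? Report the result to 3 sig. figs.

h_min ≈ 3.40 m

The moment of inertia is (2/5)MR², giving k ≡ I/(MR²) = 0.4.
At the top, contact is just lost when gravity alone supplies the centripetal force: Mg = Mv_top²/r, i.e. v_top² = gr.
With ω = v/R, the kinetic energy at speed v is ½(1+k)Mv² = (7/10)Mv².
Energy conservation from release (height h) to the top (height 2r): Mgh = Mg(2r) + (7/10)M·gr.
Thus h_min = 2r + (1+k)r/2 = r(2 + 1.4/2) = 1.26 × 2.7 ≈ 3.40 m.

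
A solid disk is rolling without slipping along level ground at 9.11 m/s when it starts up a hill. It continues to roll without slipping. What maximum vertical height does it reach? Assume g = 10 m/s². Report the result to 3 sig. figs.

The moment of inertia is (1/2)MR², giving k ≡ I/(MR²) = 0.5.
Since it rolls without slipping, ω = v/R and KE = ½Mv² + ½Iω² = ½(1+k)Mv² = (3/4)Mv².
All of this converts to potential energy at the highest point: (3/4)Mv₀² = Mgh.
Thus h = (1+k)v₀²/(2g) = 1.5 × 9.11² / (2 × 10) ≈ 6.22 m.

h ≈ 6.22 m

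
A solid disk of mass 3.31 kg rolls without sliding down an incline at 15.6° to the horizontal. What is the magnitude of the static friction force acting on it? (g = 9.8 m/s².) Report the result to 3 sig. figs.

Here I = (1/2)MR², so the shape factor k = I/(MR²) = 0.5.
Newton's second law down the slope: Mg sinθ − f = Ma. The torque equation fR = Iα (with α = a/R) gives f = kMa.
Combining, a = g sinθ/(1+k) and f = kMa = kMg sinθ/(1+k).
f = 0.5 × 3.31 × 9.8 × sin15.6° / 1.5 ≈ 2.91 N.

f ≈ 2.91 N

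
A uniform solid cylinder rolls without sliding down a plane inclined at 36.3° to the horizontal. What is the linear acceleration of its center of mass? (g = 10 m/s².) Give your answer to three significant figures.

a ≈ 3.95 m/s²

The moment of inertia is (1/2)MR², giving k ≡ I/(MR²) = 0.5.
Along the incline Mg sinθ − f = Ma, and torque about the center fR = Iα = kMR²(a/R) gives f = kMa.
Eliminating f: Mg sinθ = (1+k)Ma, so a = g sinθ/(1+k) = 10 × sin36.3° / 1.5 ≈ 3.95 m/s².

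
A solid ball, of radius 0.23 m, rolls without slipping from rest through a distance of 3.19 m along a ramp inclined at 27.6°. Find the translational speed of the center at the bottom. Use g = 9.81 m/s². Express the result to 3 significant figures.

v ≈ 4.55 m/s

With I = (2/5)MR², the ratio k = I/(MR²) is 0.4.
Rolling without slipping gives ω = v/R, so the total kinetic energy is ½Mv² + ½Iω² = ½(1+k)Mv² = (7/10)Mv².
The vertical drop is h = L sinθ = 3.19 × sin27.6° = 1.478 m.
Setting Mgh = (7/10)Mv² gives v = √(2gh/(1+k)) = √(2·9.81·1.478/1.4) ≈ 4.55 m/s.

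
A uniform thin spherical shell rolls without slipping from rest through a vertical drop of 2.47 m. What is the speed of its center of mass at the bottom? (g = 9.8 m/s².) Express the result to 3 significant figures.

v ≈ 5.39 m/s

Here I = (2/3)MR², so the shape factor k = I/(MR²) = 2/3.
The rolling condition ω = v/R makes the rotational term ½I(v/R)² = ½kMv², so KE_total = ½(1+k)Mv² = (5/6)Mv².
Energy conservation: Mgh = (5/6)Mv², so v = √(2gh/(1+k)) = √(2 × 9.8 × 2.47 / 1.667) ≈ 5.39 m/s.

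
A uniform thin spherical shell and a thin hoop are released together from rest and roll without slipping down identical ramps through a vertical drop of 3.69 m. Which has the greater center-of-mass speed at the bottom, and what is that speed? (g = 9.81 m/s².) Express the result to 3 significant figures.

the uniform thin spherical shell, at v ≈ 6.59 m/s

For rolling without slipping, Mgh = ½(1+k)Mv² where k = I/(MR²), so v = √(2gh/(1+k)).
Uniform thin spherical shell: k = 2/3, giving v = √(2×9.81×3.69/1.667) = 6.591 m/s.
Thin hoop: k = 1, giving v = √(2×9.81×3.69/2) = 6.017 m/s.
The smaller k wins: the uniform thin spherical shell, at ≈ 6.59 m/s.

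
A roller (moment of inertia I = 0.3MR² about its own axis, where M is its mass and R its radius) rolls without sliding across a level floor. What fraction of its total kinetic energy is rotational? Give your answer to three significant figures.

fraction ≈ 0.231

For this body I = 0.3MR², i.e. k = I/(MR²) = 0.3.
With ω = v/R, KE_trans = ½Mv² and KE_rot = ½Iω² = ½kMv², so KE_total = ½(1+k)Mv².
The rotational fraction is therefore k/(1+k) = 0.3/1.3 ≈ 0.231.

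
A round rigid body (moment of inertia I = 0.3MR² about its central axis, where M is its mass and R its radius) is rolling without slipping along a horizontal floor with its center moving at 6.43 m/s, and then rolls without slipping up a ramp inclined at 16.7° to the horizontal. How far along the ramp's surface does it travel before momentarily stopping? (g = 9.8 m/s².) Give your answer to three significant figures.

Here I = 0.3MR², so the shape factor k = I/(MR²) = 0.3.
Since it rolls without slipping, ω = v/R and KE = ½Mv² + ½Iω² = ½(1+k)Mv² = (13/20)Mv².
Setting this equal to Mgh gives the vertical rise h = (1+k)v₀²/(2g) = 1.3×6.43²/(2×9.8) = 2.742 m.
Along the incline, d = h/sinθ = 2.742/sin16.7° ≈ 9.54 m.

d ≈ 9.54 m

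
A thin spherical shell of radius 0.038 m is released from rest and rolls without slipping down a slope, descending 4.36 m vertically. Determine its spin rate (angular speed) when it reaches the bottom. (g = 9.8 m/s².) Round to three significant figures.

Here I = (2/3)MR², so the shape factor k = I/(MR²) = 2/3.
Since it rolls without slipping, ω = v/R and KE = ½Mv² + ½Iω² = ½(1+k)Mv² = (5/6)Mv².
Energy conservation Mgh = ½(1+k)Mv² gives v = √(2gh/(1+k)) = √(2 × 9.8 × 4.36 / 1.667) = 7.161 m/s.
The angular speed follows from ω = v/R = 7.161/0.038 ≈ 188 rad/s.

ω ≈ 188 rad/s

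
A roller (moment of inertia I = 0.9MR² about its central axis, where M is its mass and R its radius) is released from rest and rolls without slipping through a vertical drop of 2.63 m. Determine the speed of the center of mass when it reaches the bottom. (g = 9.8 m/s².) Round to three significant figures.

The moment of inertia is 0.9MR², giving k ≡ I/(MR²) = 0.9.
The rolling condition ω = v/R makes the rotational term ½I(v/R)² = ½kMv², so KE_total = ½(1+k)Mv² = (19/20)Mv².
Setting Mgh = (19/20)Mv² gives v = √(2gh/(1+k)) = √(2·9.8·2.63/1.9) ≈ 5.21 m/s.

v ≈ 5.21 m/s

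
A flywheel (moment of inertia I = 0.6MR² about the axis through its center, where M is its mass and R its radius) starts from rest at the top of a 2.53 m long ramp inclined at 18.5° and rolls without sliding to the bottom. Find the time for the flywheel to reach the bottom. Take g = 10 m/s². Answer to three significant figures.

t ≈ 1.60 s

Here I = 0.6MR², so the shape factor k = I/(MR²) = 0.6.
Along the incline Mg sinθ − f = Ma, and torque about the center fR = Iα = kMR²(a/R) gives f = kMa.
Hence a = g sinθ/(1+k) = 10×sin18.5°/1.6 = 1.983 m/s².
With constant a from rest, t = √(2L/a) = √(2·2.53/1.983) ≈ 1.60 s.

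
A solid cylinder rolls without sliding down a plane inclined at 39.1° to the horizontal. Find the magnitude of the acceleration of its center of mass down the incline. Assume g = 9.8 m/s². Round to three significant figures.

Here I = (1/2)MR², so the shape factor k = I/(MR²) = 0.5.
Along the incline Mg sinθ − f = Ma, and torque about the center fR = Iα = kMR²(a/R) gives f = kMa.
Eliminating f: Mg sinθ = (1+k)Ma, so a = g sinθ/(1+k) = 9.8 × sin39.1° / 1.5 ≈ 4.12 m/s².

a ≈ 4.12 m/s²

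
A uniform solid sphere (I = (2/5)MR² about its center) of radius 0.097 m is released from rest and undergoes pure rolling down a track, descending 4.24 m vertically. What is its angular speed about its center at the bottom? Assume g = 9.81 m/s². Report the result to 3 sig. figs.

ω ≈ 79.5 rad/s

For this body I = (2/5)MR², i.e. k = I/(MR²) = 0.4.
The rolling condition ω = v/R makes the rotational term ½I(v/R)² = ½kMv², so KE_total = ½(1+k)Mv² = (7/10)Mv².
Energy conservation Mgh = ½(1+k)Mv² gives v = √(2gh/(1+k)) = √(2 × 9.81 × 4.24 / 1.4) = 7.708 m/s.
Then ω = v/R = 7.708 / 0.097 ≈ 79.5 rad/s.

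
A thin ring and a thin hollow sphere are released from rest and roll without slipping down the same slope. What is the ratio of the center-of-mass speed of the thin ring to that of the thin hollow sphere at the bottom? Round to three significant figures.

v_ratio ≈ 0.913

Each satisfies Mgh = ½(1+k)Mv² with k = I/(MR²), so v ∝ 1/√(1+k).
For the thin ring k = 1; for the thin hollow sphere k = 2/3.
v₁/v₂ = √((1+k₂)/(1+k₁)) = √(1.667/2) ≈ 0.913.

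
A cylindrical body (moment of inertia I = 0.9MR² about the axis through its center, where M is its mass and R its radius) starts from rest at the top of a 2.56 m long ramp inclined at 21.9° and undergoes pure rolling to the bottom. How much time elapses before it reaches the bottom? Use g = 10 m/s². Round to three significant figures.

For this body I = 0.9MR², i.e. k = I/(MR²) = 0.9.
Translational: Mg sinθ − f = Ma. Rotational about the CM: fR = Iα = kMRa, so f = kMa.
Hence a = g sinθ/(1+k) = 10×sin21.9°/1.9 = 1.963 m/s².
With constant a from rest, t = √(2L/a) = √(2·2.56/1.963) ≈ 1.61 s.

t ≈ 1.61 s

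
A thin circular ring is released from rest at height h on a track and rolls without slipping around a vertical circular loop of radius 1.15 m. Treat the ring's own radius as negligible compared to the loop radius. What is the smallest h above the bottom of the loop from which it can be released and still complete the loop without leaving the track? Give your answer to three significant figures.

h_min ≈ 3.45 m

The moment of inertia is MR², giving k ≡ I/(MR²) = 1.
At the top, contact is just lost when gravity alone supplies the centripetal force: Mg = Mv_top²/r, i.e. v_top² = gr.
With ω = v/R, the kinetic energy at speed v is ½(1+k)Mv² = Mv².
Energy conservation from release (height h) to the top (height 2r): Mgh = Mg(2r) + M·gr.
Thus h_min = 2r + (1+k)r/2 = r(2 + 2/2) = 1.15 × 3 ≈ 3.45 m.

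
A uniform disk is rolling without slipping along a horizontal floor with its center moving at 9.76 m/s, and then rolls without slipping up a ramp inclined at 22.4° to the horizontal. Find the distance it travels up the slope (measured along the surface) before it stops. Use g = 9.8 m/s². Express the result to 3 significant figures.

The moment of inertia is (1/2)MR², giving k ≡ I/(MR²) = 0.5.
Rolling without slipping gives ω = v/R, so the total kinetic energy is ½Mv² + ½Iω² = ½(1+k)Mv² = (3/4)Mv².
Setting this equal to Mgh gives the vertical rise h = (1+k)v₀²/(2g) = 1.5×9.76²/(2×9.8) = 7.29 m.
Along the incline, d = h/sinθ = 7.29/sin22.4° ≈ 19.1 m.

d ≈ 19.1 m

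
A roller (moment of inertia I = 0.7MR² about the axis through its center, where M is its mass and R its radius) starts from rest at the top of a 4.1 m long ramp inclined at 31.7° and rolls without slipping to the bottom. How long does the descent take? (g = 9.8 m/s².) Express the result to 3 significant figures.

t ≈ 1.65 s

For this body I = 0.7MR², i.e. k = I/(MR²) = 0.7.
Newton's second law down the slope: Mg sinθ − f = Ma. The torque equation fR = Iα (with α = a/R) gives f = kMa.
Hence a = g sinθ/(1+k) = 9.8×sin31.7°/1.7 = 3.029 m/s².
With constant a from rest, t = √(2L/a) = √(2·4.1/3.029) ≈ 1.65 s.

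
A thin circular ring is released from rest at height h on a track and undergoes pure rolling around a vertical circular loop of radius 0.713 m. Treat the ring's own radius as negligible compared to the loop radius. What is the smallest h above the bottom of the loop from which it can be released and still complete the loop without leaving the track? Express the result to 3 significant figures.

h_min ≈ 2.14 m

For this body I = MR², i.e. k = I/(MR²) = 1.
At the top of the loop, the minimum-contact condition is Mg = Mv_top²/r, so v_top² = gr.
With ω = v/R, the kinetic energy at speed v is ½(1+k)Mv² = Mv².
Energy conservation from release (height h) to the top (height 2r): Mgh = Mg(2r) + M·gr.
Thus h_min = 2r + (1+k)r/2 = r(2 + 2/2) = 0.713 × 3 ≈ 2.14 m.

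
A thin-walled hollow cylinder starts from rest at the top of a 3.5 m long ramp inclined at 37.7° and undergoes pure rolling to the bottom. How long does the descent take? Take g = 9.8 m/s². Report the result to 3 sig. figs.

With I = MR², the ratio k = I/(MR²) is 1.
Translational: Mg sinθ − f = Ma. Rotational about the CM: fR = Iα = kMRa, so f = kMa.
Hence a = g sinθ/(1+k) = 9.8×sin37.7°/2 = 2.996 m/s².
With constant a from rest, t = √(2L/a) = √(2·3.5/2.996) ≈ 1.53 s.

t ≈ 1.53 s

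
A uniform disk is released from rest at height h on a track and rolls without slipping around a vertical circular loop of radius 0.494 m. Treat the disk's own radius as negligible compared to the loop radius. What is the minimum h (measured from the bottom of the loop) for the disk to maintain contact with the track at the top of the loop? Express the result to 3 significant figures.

h_min ≈ 1.36 m

For this body I = (1/2)MR², i.e. k = I/(MR²) = 0.5.
At the top, contact is just lost when gravity alone supplies the centripetal force: Mg = Mv_top²/r, i.e. v_top² = gr.
With ω = v/R, the kinetic energy at speed v is ½(1+k)Mv² = (3/4)Mv².
Energy conservation from release (height h) to the top (height 2r): Mgh = Mg(2r) + (3/4)M·gr.
Thus h_min = 2r + (1+k)r/2 = r(2 + 1.5/2) = 0.494 × 2.75 ≈ 1.36 m.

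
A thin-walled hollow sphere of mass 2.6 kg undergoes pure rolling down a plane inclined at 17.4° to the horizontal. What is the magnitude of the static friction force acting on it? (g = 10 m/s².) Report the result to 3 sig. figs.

f ≈ 3.11 N

For this body I = (2/3)MR², i.e. k = I/(MR²) = 2/3.
Translational: Mg sinθ − f = Ma. Rotational about the CM: fR = Iα = kMRa, so f = kMa.
Combining, a = g sinθ/(1+k) and f = kMa = kMg sinθ/(1+k).
f = (2/3) × 2.6 × 10 × sin17.4° / 1.667 ≈ 3.11 N.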